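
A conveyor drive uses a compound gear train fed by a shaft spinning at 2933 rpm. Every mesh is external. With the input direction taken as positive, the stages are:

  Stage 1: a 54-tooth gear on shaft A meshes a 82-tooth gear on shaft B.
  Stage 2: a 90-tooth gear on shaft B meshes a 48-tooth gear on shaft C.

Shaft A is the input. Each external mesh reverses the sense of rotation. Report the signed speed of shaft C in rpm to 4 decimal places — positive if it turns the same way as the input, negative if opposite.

Stage 1 [54T→82T]: ω = 2933.0000×54/82 = 1931.4878 rpm, dir flips to −; running = −1931.4878
Stage 2 [90T→48T]: ω = 1931.4878×90/48 = 3621.5396 rpm, dir flips to +; running = +3621.5396

+3621.5396 rpm (same as input, |ω| = 3621.5396 rpm)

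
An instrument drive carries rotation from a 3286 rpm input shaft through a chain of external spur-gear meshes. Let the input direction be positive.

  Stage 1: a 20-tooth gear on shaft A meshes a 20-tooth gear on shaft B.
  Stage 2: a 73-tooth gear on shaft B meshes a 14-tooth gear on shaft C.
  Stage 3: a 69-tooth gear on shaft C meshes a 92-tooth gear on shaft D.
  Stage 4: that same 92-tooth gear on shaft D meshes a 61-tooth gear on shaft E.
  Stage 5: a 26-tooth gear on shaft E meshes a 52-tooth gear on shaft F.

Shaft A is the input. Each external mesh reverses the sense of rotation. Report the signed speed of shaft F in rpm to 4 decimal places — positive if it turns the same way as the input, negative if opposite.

Stage 1 [20T→20T]: ω = 3286.0000×20/20 = 3286.0000 rpm, dir flips to −; running = −3286.0000
Stage 2 [73T→14T]: ω = 3286.0000×73/14 = 17134.1429 rpm, dir flips to +; running = +17134.1429
Stage 3 [69T→92T]: ω = 17134.1429×69/92 = 12850.6071 rpm, dir flips to −; running = −12850.6071
Stage 4 [92T→61T]: ω = 12850.6071×92/61 = 19381.2436 rpm, dir flips to +; running = +19381.2436
Stage 5 [26T→52T]: ω = 19381.2436×26/52 = 9690.6218 rpm, dir flips to −; running = −9690.6218

-9690.6218 rpm (opposite to input, |ω| = 9690.6218 rpm)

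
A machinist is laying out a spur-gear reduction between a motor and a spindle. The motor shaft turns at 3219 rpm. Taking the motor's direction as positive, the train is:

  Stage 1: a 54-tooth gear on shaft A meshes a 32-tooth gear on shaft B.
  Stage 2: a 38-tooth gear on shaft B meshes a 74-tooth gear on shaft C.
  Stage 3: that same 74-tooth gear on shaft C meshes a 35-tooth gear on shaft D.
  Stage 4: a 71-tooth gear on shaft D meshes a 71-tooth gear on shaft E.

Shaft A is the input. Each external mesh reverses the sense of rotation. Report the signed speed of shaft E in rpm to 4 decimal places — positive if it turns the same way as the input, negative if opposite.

+5897.6679 rpm (same as input, |ω| = 5897.6679 rpm)

Stage 1 [54T→32T]: ω = 3219.0000×54/32 = 5432.0625 rpm, dir flips to −; running = −5432.0625
Stage 2 [38T→74T]: ω = 5432.0625×38/74 = 2789.4375 rpm, dir flips to +; running = +2789.4375
Stage 3 [74T→35T]: ω = 2789.4375×74/35 = 5897.6679 rpm, dir flips to −; running = −5897.6679
Stage 4 [71T→71T]: ω = 5897.6679×71/71 = 5897.6679 rpm, dir flips to +; running = +5897.6679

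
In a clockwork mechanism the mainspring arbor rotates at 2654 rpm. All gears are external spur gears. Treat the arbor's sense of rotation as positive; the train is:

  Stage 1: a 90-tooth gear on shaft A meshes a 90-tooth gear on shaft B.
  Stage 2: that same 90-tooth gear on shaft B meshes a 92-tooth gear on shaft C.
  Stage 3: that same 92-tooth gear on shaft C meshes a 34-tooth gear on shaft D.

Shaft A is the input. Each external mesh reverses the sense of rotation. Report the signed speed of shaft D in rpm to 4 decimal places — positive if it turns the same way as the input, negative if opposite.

Stage 1 [90T→90T]: ω = 2654.0000×90/90 = 2654.0000 rpm, dir flips to −; running = −2654.0000
Stage 2 [90T→92T]: ω = 2654.0000×90/92 = 2596.3043 rpm, dir flips to +; running = +2596.3043
Stage 3 [92T→34T]: ω = 2596.3043×92/34 = 7025.2941 rpm, dir flips to −; running = −7025.2941

-7025.2941 rpm (opposite to input, |ω| = 7025.2941 rpm)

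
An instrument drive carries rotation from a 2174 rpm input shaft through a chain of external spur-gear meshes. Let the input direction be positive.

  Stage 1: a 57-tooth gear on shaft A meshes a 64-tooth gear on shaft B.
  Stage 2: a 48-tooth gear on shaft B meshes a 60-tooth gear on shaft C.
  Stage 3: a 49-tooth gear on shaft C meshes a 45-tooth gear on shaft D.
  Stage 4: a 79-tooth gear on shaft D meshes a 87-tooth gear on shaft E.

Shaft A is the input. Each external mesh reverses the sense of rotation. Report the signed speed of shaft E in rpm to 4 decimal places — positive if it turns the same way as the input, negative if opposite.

+1531.5663 rpm (same as input, |ω| = 1531.5663 rpm)

Stage 1 [57T→64T]: ω = 2174.0000×57/64 = 1936.2188 rpm, dir flips to −; running = −1936.2188
Stage 2 [48T→60T]: ω = 1936.2188×48/60 = 1548.9750 rpm, dir flips to +; running = +1548.9750
Stage 3 [49T→45T]: ω = 1548.9750×49/45 = 1686.6617 rpm, dir flips to −; running = −1686.6617
Stage 4 [79T→87T]: ω = 1686.6617×79/87 = 1531.5663 rpm, dir flips to +; running = +1531.5663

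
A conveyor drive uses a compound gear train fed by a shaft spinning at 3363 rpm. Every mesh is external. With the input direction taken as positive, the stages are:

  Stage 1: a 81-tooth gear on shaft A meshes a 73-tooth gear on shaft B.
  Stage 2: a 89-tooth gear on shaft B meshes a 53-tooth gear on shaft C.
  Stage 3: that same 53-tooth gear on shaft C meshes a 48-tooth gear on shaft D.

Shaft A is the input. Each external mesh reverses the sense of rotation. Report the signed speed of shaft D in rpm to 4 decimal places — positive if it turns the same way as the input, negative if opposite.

Stage 1 [81T→73T]: ω = 3363.0000×81/73 = 3731.5479 rpm, dir flips to −; running = −3731.5479
Stage 2 [89T→53T]: ω = 3731.5479×89/53 = 6266.1843 rpm, dir flips to +; running = +6266.1843
Stage 3 [53T→48T]: ω = 6266.1843×53/48 = 6918.9118 rpm, dir flips to −; running = −6918.9118

-6918.9118 rpm (opposite to input, |ω| = 6918.9118 rpm)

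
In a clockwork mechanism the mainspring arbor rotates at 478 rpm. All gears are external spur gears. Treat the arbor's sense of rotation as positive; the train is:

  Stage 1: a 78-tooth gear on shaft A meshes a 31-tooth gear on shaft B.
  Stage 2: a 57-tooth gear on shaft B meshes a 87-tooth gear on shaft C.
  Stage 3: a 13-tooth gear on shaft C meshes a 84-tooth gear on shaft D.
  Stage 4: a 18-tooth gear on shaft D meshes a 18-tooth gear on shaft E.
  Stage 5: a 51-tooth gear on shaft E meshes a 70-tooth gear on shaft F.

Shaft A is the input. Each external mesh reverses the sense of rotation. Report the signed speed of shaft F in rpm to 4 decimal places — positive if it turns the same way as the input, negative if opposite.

Stage 1 [78T→31T]: ω = 478.0000×78/31 = 1202.7097 rpm, dir flips to −; running = −1202.7097
Stage 2 [57T→87T]: ω = 1202.7097×57/87 = 787.9822 rpm, dir flips to +; running = +787.9822
Stage 3 [13T→84T]: ω = 787.9822×13/84 = 121.9496 rpm, dir flips to −; running = −121.9496
Stage 4 [18T→18T]: ω = 121.9496×18/18 = 121.9496 rpm, dir flips to +; running = +121.9496
Stage 5 [51T→70T]: ω = 121.9496×51/70 = 88.8490 rpm, dir flips to −; running = −88.8490

-88.8490 rpm (opposite to input, |ω| = 88.8490 rpm)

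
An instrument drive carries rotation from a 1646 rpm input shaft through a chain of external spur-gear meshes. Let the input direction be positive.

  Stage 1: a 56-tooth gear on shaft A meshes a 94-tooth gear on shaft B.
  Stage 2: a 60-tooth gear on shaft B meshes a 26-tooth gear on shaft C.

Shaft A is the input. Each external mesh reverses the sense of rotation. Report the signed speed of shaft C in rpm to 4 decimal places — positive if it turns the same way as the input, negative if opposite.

+2262.9133 rpm (same as input, |ω| = 2262.9133 rpm)

Stage 1 [56T→94T]: ω = 1646.0000×56/94 = 980.5957 rpm, dir flips to −; running = −980.5957
Stage 2 [60T→26T]: ω = 980.5957×60/26 = 2262.9133 rpm, dir flips to +; running = +2262.9133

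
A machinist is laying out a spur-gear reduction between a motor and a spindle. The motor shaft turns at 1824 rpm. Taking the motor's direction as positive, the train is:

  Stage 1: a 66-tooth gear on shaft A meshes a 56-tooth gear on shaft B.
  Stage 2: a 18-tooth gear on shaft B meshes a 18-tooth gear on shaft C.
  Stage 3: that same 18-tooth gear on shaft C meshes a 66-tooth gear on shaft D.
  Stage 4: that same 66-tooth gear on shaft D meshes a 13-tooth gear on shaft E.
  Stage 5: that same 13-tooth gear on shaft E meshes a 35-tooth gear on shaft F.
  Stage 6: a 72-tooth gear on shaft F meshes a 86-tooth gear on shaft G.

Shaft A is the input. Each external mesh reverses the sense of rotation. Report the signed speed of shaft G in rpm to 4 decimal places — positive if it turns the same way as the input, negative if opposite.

+925.5913 rpm (same as input, |ω| = 925.5913 rpm)

Stage 1 [66T→56T]: ω = 1824.0000×66/56 = 2149.7143 rpm, dir flips to −; running = −2149.7143
Stage 2 [18T→18T]: ω = 2149.7143×18/18 = 2149.7143 rpm, dir flips to +; running = +2149.7143
Stage 3 [18T→66T]: ω = 2149.7143×18/66 = 586.2857 rpm, dir flips to −; running = −586.2857
Stage 4 [66T→13T]: ω = 586.2857×66/13 = 2976.5275 rpm, dir flips to +; running = +2976.5275
Stage 5 [13T→35T]: ω = 2976.5275×13/35 = 1105.5673 rpm, dir flips to −; running = −1105.5673
Stage 6 [72T→86T]: ω = 1105.5673×72/86 = 925.5913 rpm, dir flips to +; running = +925.5913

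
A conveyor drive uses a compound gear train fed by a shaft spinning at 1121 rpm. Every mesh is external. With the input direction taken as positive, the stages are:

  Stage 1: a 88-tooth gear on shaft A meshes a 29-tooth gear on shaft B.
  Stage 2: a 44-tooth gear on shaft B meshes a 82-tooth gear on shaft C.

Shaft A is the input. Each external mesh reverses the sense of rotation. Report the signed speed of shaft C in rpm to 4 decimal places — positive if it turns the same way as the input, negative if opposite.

+1825.2784 rpm (same as input, |ω| = 1825.2784 rpm)

Stage 1 [88T→29T]: ω = 1121.0000×88/29 = 3401.6552 rpm, dir flips to −; running = −3401.6552
Stage 2 [44T→82T]: ω = 3401.6552×44/82 = 1825.2784 rpm, dir flips to +; running = +1825.2784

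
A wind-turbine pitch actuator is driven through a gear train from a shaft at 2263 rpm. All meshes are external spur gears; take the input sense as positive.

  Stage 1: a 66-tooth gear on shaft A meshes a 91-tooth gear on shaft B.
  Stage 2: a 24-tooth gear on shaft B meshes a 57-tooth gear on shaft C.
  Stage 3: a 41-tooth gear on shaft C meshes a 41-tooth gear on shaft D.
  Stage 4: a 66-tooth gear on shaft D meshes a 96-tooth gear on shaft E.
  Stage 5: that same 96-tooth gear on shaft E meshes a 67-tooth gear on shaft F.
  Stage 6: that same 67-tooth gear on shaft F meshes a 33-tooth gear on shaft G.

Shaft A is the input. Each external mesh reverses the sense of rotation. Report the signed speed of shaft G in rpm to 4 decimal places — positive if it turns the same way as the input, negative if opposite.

+1382.1446 rpm (same as input, |ω| = 1382.1446 rpm)

Stage 1 [66T→91T]: ω = 2263.0000×66/91 = 1641.2967 rpm, dir flips to −; running = −1641.2967
Stage 2 [24T→57T]: ω = 1641.2967×24/57 = 691.0723 rpm, dir flips to +; running = +691.0723
Stage 3 [41T→41T]: ω = 691.0723×41/41 = 691.0723 rpm, dir flips to −; running = −691.0723
Stage 4 [66T→96T]: ω = 691.0723×66/96 = 475.1122 rpm, dir flips to +; running = +475.1122
Stage 5 [96T→67T]: ω = 475.1122×96/67 = 680.7578 rpm, dir flips to −; running = −680.7578
Stage 6 [67T→33T]: ω = 680.7578×67/33 = 1382.1446 rpm, dir flips to +; running = +1382.1446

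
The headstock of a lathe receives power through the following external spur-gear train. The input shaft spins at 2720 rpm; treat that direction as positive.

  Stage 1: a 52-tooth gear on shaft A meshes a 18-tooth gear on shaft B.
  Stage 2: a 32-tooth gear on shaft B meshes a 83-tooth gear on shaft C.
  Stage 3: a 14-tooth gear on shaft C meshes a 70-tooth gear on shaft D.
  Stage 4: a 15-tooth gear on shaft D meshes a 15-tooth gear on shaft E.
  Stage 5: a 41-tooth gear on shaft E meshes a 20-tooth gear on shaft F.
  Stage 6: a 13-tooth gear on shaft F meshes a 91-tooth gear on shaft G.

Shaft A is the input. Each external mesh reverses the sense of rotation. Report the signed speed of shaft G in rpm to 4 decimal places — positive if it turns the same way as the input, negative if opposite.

Stage 1 [52T→18T]: ω = 2720.0000×52/18 = 7857.7778 rpm, dir flips to −; running = −7857.7778
Stage 2 [32T→83T]: ω = 7857.7778×32/83 = 3029.5047 rpm, dir flips to +; running = +3029.5047
Stage 3 [14T→70T]: ω = 3029.5047×14/70 = 605.9009 rpm, dir flips to −; running = −605.9009
Stage 4 [15T→15T]: ω = 605.9009×15/15 = 605.9009 rpm, dir flips to +; running = +605.9009
Stage 5 [41T→20T]: ω = 605.9009×41/20 = 1242.0969 rpm, dir flips to −; running = −1242.0969
Stage 6 [13T→91T]: ω = 1242.0969×13/91 = 177.4424 rpm, dir flips to +; running = +177.4424

+177.4424 rpm (same as input, |ω| = 177.4424 rpm)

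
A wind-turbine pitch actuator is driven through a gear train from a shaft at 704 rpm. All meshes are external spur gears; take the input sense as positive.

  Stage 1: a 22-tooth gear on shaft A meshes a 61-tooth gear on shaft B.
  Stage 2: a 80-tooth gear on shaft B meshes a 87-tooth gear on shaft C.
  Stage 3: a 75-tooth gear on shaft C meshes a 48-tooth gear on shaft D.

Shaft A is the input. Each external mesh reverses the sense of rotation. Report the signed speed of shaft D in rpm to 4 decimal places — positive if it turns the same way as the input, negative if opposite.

-364.8012 rpm (opposite to input, |ω| = 364.8012 rpm)

Stage 1 [22T→61T]: ω = 704.0000×22/61 = 253.9016 rpm, dir flips to −; running = −253.9016
Stage 2 [80T→87T]: ω = 253.9016×80/87 = 233.4728 rpm, dir flips to +; running = +233.4728
Stage 3 [75T→48T]: ω = 233.4728×75/48 = 364.8012 rpm, dir flips to −; running = −364.8012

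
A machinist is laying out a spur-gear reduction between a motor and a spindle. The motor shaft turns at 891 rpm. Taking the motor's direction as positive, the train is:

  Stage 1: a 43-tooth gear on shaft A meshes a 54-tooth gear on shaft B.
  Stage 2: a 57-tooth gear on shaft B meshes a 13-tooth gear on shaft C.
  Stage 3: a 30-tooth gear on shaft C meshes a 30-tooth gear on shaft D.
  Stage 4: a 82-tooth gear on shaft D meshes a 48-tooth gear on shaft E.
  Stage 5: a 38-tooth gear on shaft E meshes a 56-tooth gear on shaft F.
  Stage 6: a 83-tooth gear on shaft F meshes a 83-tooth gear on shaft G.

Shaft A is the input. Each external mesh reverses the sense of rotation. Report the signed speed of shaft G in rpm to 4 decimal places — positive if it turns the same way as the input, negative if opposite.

Stage 1 [43T→54T]: ω = 891.0000×43/54 = 709.5000 rpm, dir flips to −; running = −709.5000
Stage 2 [57T→13T]: ω = 709.5000×57/13 = 3110.8846 rpm, dir flips to +; running = +3110.8846
Stage 3 [30T→30T]: ω = 3110.8846×30/30 = 3110.8846 rpm, dir flips to −; running = −3110.8846
Stage 4 [82T→48T]: ω = 3110.8846×82/48 = 5314.4279 rpm, dir flips to +; running = +5314.4279
Stage 5 [38T→56T]: ω = 5314.4279×38/56 = 3606.2189 rpm, dir flips to −; running = −3606.2189
Stage 6 [83T→83T]: ω = 3606.2189×83/83 = 3606.2189 rpm, dir flips to +; running = +3606.2189

+3606.2189 rpm (same as input, |ω| = 3606.2189 rpm)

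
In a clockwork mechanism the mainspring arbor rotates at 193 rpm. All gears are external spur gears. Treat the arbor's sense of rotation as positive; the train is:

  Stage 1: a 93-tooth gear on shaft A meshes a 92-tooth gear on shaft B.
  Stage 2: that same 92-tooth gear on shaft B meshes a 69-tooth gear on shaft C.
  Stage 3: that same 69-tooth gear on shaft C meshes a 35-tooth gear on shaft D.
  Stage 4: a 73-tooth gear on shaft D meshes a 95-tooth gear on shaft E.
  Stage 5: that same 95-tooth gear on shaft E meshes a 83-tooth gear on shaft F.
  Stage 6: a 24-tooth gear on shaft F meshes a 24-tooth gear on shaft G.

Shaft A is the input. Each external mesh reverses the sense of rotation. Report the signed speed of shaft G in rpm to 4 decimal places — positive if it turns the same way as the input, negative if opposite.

Stage 1 [93T→92T]: ω = 193.0000×93/92 = 195.0978 rpm, dir flips to −; running = −195.0978
Stage 2 [92T→69T]: ω = 195.0978×92/69 = 260.1304 rpm, dir flips to +; running = +260.1304
Stage 3 [69T→35T]: ω = 260.1304×69/35 = 512.8286 rpm, dir flips to −; running = −512.8286
Stage 4 [73T→95T]: ω = 512.8286×73/95 = 394.0683 rpm, dir flips to +; running = +394.0683
Stage 5 [95T→83T]: ω = 394.0683×95/83 = 451.0420 rpm, dir flips to −; running = −451.0420
Stage 6 [24T→24T]: ω = 451.0420×24/24 = 451.0420 rpm, dir flips to +; running = +451.0420

+451.0420 rpm (same as input, |ω| = 451.0420 rpm)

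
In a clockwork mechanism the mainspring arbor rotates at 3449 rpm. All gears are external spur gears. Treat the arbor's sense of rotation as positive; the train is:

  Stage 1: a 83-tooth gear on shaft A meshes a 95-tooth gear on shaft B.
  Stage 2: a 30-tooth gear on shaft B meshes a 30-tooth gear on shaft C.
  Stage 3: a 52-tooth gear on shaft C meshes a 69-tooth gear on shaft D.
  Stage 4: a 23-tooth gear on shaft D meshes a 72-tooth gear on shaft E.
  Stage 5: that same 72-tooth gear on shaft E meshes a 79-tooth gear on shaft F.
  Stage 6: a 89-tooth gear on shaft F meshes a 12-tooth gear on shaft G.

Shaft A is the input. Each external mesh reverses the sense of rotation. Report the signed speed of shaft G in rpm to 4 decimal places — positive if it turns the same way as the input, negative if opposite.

+4903.5594 rpm (same as input, |ω| = 4903.5594 rpm)

Stage 1 [83T→95T]: ω = 3449.0000×83/95 = 3013.3368 rpm, dir flips to −; running = −3013.3368
Stage 2 [30T→30T]: ω = 3013.3368×30/30 = 3013.3368 rpm, dir flips to +; running = +3013.3368
Stage 3 [52T→69T]: ω = 3013.3368×52/69 = 2270.9205 rpm, dir flips to −; running = −2270.9205
Stage 4 [23T→72T]: ω = 2270.9205×23/72 = 725.4329 rpm, dir flips to +; running = +725.4329
Stage 5 [72T→79T]: ω = 725.4329×72/79 = 661.1541 rpm, dir flips to −; running = −661.1541
Stage 6 [89T→12T]: ω = 661.1541×89/12 = 4903.5594 rpm, dir flips to +; running = +4903.5594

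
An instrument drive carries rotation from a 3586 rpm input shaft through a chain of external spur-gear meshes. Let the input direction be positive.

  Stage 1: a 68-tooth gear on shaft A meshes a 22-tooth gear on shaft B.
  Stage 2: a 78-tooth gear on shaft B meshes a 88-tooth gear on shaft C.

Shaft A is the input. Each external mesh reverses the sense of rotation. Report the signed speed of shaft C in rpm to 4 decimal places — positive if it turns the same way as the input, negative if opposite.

+9824.4545 rpm (same as input, |ω| = 9824.4545 rpm)

Stage 1 [68T→22T]: ω = 3586.0000×68/22 = 11084.0000 rpm, dir flips to −; running = −11084.0000
Stage 2 [78T→88T]: ω = 11084.0000×78/88 = 9824.4545 rpm, dir flips to +; running = +9824.4545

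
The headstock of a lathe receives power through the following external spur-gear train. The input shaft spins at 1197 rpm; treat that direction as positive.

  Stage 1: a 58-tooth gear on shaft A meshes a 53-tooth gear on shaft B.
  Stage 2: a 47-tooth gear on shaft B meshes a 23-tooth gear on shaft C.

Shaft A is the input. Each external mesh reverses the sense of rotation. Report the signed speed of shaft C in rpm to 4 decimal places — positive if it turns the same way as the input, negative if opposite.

Stage 1 [58T→53T]: ω = 1197.0000×58/53 = 1309.9245 rpm, dir flips to −; running = −1309.9245
Stage 2 [47T→23T]: ω = 1309.9245×47/23 = 2676.8023 rpm, dir flips to +; running = +2676.8023

+2676.8023 rpm (same as input, |ω| = 2676.8023 rpm)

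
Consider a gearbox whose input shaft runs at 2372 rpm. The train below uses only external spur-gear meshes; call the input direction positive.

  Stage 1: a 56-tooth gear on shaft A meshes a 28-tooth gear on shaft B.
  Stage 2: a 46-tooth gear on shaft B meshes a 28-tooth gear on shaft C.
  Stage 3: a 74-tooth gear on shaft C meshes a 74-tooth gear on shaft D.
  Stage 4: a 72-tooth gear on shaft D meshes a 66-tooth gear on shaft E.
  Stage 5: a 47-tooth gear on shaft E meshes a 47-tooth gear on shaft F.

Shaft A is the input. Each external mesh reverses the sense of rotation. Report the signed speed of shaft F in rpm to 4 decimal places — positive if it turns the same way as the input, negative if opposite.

-8502.2338 rpm (opposite to input, |ω| = 8502.2338 rpm)

Stage 1 [56T→28T]: ω = 2372.0000×56/28 = 4744.0000 rpm, dir flips to −; running = −4744.0000
Stage 2 [46T→28T]: ω = 4744.0000×46/28 = 7793.7143 rpm, dir flips to +; running = +7793.7143
Stage 3 [74T→74T]: ω = 7793.7143×74/74 = 7793.7143 rpm, dir flips to −; running = −7793.7143
Stage 4 [72T→66T]: ω = 7793.7143×72/66 = 8502.2338 rpm, dir flips to +; running = +8502.2338
Stage 5 [47T→47T]: ω = 8502.2338×47/47 = 8502.2338 rpm, dir flips to −; running = −8502.2338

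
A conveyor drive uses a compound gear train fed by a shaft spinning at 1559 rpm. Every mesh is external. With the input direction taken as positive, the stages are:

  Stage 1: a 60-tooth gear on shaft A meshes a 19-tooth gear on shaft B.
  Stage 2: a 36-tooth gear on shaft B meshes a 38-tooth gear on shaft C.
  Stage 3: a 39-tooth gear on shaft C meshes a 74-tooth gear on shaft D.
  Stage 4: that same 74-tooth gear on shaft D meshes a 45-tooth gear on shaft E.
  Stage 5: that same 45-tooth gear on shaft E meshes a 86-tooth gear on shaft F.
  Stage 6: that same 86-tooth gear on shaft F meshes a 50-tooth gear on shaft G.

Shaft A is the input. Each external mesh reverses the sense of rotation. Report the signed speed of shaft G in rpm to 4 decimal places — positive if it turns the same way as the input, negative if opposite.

Stage 1 [60T→19T]: ω = 1559.0000×60/19 = 4923.1579 rpm, dir flips to −; running = −4923.1579
Stage 2 [36T→38T]: ω = 4923.1579×36/38 = 4664.0443 rpm, dir flips to +; running = +4664.0443
Stage 3 [39T→74T]: ω = 4664.0443×39/74 = 2458.0774 rpm, dir flips to −; running = −2458.0774
Stage 4 [74T→45T]: ω = 2458.0774×74/45 = 4042.1717 rpm, dir flips to +; running = +4042.1717
Stage 5 [45T→86T]: ω = 4042.1717×45/86 = 2115.0899 rpm, dir flips to −; running = −2115.0899
Stage 6 [86T→50T]: ω = 2115.0899×86/50 = 3637.9546 rpm, dir flips to +; running = +3637.9546

+3637.9546 rpm (same as input, |ω| = 3637.9546 rpm)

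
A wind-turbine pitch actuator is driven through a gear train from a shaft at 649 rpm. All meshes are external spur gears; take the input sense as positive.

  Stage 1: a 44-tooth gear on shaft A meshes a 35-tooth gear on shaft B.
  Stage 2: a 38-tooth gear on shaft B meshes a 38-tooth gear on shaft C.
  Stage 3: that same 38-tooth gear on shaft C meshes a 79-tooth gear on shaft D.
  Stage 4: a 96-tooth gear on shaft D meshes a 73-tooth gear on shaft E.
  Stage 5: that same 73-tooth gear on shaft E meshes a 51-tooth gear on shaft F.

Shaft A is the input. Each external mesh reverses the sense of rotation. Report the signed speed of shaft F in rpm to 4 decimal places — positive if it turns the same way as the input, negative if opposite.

Stage 1 [44T→35T]: ω = 649.0000×44/35 = 815.8857 rpm, dir flips to −; running = −815.8857
Stage 2 [38T→38T]: ω = 815.8857×38/38 = 815.8857 rpm, dir flips to +; running = +815.8857
Stage 3 [38T→79T]: ω = 815.8857×38/79 = 392.4514 rpm, dir flips to −; running = −392.4514
Stage 4 [96T→73T]: ω = 392.4514×96/73 = 516.1004 rpm, dir flips to +; running = +516.1004
Stage 5 [73T→51T]: ω = 516.1004×73/51 = 738.7320 rpm, dir flips to −; running = −738.7320

-738.7320 rpm (opposite to input, |ω| = 738.7320 rpm)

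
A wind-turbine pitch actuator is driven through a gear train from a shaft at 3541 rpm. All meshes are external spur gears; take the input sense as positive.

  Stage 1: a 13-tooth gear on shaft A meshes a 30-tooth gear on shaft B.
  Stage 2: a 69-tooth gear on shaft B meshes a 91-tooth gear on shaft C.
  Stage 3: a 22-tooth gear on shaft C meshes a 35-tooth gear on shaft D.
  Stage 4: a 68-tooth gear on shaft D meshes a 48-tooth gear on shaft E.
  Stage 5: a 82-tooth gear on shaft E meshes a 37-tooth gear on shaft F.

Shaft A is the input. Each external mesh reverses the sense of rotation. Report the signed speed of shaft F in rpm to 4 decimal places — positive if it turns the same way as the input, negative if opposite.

-2296.0966 rpm (opposite to input, |ω| = 2296.0966 rpm)

Stage 1 [13T→30T]: ω = 3541.0000×13/30 = 1534.4333 rpm, dir flips to −; running = −1534.4333
Stage 2 [69T→91T]: ω = 1534.4333×69/91 = 1163.4714 rpm, dir flips to +; running = +1163.4714
Stage 3 [22T→35T]: ω = 1163.4714×22/35 = 731.3249 rpm, dir flips to −; running = −731.3249
Stage 4 [68T→48T]: ω = 731.3249×68/48 = 1036.0436 rpm, dir flips to +; running = +1036.0436
Stage 5 [82T→37T]: ω = 1036.0436×82/37 = 2296.0966 rpm, dir flips to −; running = −2296.0966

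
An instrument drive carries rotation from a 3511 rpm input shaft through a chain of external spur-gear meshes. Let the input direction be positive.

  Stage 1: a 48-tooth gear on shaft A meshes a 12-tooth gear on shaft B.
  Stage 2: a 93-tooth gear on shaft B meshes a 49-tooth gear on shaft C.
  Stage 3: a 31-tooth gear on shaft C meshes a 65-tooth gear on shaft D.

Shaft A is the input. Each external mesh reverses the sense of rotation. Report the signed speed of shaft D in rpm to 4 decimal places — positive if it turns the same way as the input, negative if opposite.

Stage 1 [48T→12T]: ω = 3511.0000×48/12 = 14044.0000 rpm, dir flips to −; running = −14044.0000
Stage 2 [93T→49T]: ω = 14044.0000×93/49 = 26654.9388 rpm, dir flips to +; running = +26654.9388
Stage 3 [31T→65T]: ω = 26654.9388×31/65 = 12712.3554 rpm, dir flips to −; running = −12712.3554

-12712.3554 rpm (opposite to input, |ω| = 12712.3554 rpm)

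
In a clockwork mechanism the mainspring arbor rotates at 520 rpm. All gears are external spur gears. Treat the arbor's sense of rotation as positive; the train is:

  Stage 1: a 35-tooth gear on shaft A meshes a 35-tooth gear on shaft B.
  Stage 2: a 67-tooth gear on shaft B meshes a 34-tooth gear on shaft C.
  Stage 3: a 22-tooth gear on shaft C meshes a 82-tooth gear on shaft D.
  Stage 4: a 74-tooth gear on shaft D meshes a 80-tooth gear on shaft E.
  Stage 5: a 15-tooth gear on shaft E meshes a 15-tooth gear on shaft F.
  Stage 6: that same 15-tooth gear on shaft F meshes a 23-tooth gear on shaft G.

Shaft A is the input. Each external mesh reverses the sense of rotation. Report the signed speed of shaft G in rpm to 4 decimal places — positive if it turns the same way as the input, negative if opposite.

Stage 1 [35T→35T]: ω = 520.0000×35/35 = 520.0000 rpm, dir flips to −; running = −520.0000
Stage 2 [67T→34T]: ω = 520.0000×67/34 = 1024.7059 rpm, dir flips to +; running = +1024.7059
Stage 3 [22T→82T]: ω = 1024.7059×22/82 = 274.9211 rpm, dir flips to −; running = −274.9211
Stage 4 [74T→80T]: ω = 274.9211×74/80 = 254.3020 rpm, dir flips to +; running = +254.3020
Stage 5 [15T→15T]: ω = 254.3020×15/15 = 254.3020 rpm, dir flips to −; running = −254.3020
Stage 6 [15T→23T]: ω = 254.3020×15/23 = 165.8491 rpm, dir flips to +; running = +165.8491

+165.8491 rpm (same as input, |ω| = 165.8491 rpm)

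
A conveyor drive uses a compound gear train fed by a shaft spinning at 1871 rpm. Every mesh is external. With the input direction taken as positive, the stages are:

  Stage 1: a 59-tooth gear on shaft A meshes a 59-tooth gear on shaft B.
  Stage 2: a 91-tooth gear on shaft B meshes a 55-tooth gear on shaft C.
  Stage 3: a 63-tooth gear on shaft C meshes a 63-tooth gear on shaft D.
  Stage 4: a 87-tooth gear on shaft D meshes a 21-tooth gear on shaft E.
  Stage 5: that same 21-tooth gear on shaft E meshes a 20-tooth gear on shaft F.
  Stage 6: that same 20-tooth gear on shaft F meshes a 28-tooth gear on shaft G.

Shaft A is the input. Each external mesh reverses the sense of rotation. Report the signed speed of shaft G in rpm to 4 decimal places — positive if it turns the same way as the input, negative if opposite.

+9618.6409 rpm (same as input, |ω| = 9618.6409 rpm)

Stage 1 [59T→59T]: ω = 1871.0000×59/59 = 1871.0000 rpm, dir flips to −; running = −1871.0000
Stage 2 [91T→55T]: ω = 1871.0000×91/55 = 3095.6545 rpm, dir flips to +; running = +3095.6545
Stage 3 [63T→63T]: ω = 3095.6545×63/63 = 3095.6545 rpm, dir flips to −; running = −3095.6545
Stage 4 [87T→21T]: ω = 3095.6545×87/21 = 12824.8545 rpm, dir flips to +; running = +12824.8545
Stage 5 [21T→20T]: ω = 12824.8545×21/20 = 13466.0973 rpm, dir flips to −; running = −13466.0973
Stage 6 [20T→28T]: ω = 13466.0973×20/28 = 9618.6409 rpm, dir flips to +; running = +9618.6409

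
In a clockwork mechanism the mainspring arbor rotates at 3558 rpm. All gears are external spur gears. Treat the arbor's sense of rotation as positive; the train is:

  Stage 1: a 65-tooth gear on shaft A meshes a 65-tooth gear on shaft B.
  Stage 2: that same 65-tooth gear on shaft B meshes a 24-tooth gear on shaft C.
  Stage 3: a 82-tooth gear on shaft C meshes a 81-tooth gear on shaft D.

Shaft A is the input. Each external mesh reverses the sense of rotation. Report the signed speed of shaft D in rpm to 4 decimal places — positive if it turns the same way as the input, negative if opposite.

Stage 1 [65T→65T]: ω = 3558.0000×65/65 = 3558.0000 rpm, dir flips to −; running = −3558.0000
Stage 2 [65T→24T]: ω = 3558.0000×65/24 = 9636.2500 rpm, dir flips to +; running = +9636.2500
Stage 3 [82T→81T]: ω = 9636.2500×82/81 = 9755.2160 rpm, dir flips to −; running = −9755.2160

-9755.2160 rpm (opposite to input, |ω| = 9755.2160 rpm)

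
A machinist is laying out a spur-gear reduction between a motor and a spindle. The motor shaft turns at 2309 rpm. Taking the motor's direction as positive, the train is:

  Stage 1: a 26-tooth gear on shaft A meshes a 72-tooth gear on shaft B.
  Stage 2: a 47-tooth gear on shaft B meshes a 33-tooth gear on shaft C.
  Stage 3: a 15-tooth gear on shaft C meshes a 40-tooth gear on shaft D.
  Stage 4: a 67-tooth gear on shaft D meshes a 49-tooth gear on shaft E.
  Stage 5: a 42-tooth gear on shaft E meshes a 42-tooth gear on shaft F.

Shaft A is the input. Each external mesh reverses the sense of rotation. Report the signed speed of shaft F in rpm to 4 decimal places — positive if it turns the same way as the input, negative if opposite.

Stage 1 [26T→72T]: ω = 2309.0000×26/72 = 833.8056 rpm, dir flips to −; running = −833.8056
Stage 2 [47T→33T]: ω = 833.8056×47/33 = 1187.5412 rpm, dir flips to +; running = +1187.5412
Stage 3 [15T→40T]: ω = 1187.5412×15/40 = 445.3280 rpm, dir flips to −; running = −445.3280
Stage 4 [67T→49T]: ω = 445.3280×67/49 = 608.9178 rpm, dir flips to +; running = +608.9178
Stage 5 [42T→42T]: ω = 608.9178×42/42 = 608.9178 rpm, dir flips to −; running = −608.9178

-608.9178 rpm (opposite to input, |ω| = 608.9178 rpm)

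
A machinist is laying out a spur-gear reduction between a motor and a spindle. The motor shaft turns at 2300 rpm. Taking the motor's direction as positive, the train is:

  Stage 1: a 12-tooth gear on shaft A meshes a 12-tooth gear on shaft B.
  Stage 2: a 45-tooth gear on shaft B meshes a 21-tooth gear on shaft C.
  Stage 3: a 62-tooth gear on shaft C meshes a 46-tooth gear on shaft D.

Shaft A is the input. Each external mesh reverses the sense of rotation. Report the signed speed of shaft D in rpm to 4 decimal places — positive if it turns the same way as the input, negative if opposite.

-6642.8571 rpm (opposite to input, |ω| = 6642.8571 rpm)

Stage 1 [12T→12T]: ω = 2300.0000×12/12 = 2300.0000 rpm, dir flips to −; running = −2300.0000
Stage 2 [45T→21T]: ω = 2300.0000×45/21 = 4928.5714 rpm, dir flips to +; running = +4928.5714
Stage 3 [62T→46T]: ω = 4928.5714×62/46 = 6642.8571 rpm, dir flips to −; running = −6642.8571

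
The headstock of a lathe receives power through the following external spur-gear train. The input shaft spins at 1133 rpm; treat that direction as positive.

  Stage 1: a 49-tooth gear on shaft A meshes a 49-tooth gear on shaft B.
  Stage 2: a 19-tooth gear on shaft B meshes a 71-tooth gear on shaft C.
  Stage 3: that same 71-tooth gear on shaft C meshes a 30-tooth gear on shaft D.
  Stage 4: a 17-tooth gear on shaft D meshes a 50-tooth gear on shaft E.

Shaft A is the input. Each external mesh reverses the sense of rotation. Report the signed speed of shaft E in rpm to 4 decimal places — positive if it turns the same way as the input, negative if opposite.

+243.9727 rpm (same as input, |ω| = 243.9727 rpm)

Stage 1 [49T→49T]: ω = 1133.0000×49/49 = 1133.0000 rpm, dir flips to −; running = −1133.0000
Stage 2 [19T→71T]: ω = 1133.0000×19/71 = 303.1972 rpm, dir flips to +; running = +303.1972
Stage 3 [71T→30T]: ω = 303.1972×71/30 = 717.5667 rpm, dir flips to −; running = −717.5667
Stage 4 [17T→50T]: ω = 717.5667×17/50 = 243.9727 rpm, dir flips to +; running = +243.9727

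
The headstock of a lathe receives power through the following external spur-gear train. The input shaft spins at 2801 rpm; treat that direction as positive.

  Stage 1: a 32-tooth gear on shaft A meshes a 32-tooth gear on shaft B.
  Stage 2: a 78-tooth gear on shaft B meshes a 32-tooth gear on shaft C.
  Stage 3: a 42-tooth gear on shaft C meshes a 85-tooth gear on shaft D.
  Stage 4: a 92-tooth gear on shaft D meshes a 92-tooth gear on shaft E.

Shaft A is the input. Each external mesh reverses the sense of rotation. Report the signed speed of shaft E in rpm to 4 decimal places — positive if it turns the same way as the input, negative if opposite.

Stage 1 [32T→32T]: ω = 2801.0000×32/32 = 2801.0000 rpm, dir flips to −; running = −2801.0000
Stage 2 [78T→32T]: ω = 2801.0000×78/32 = 6827.4375 rpm, dir flips to +; running = +6827.4375
Stage 3 [42T→85T]: ω = 6827.4375×42/85 = 3373.5574 rpm, dir flips to −; running = −3373.5574
Stage 4 [92T→92T]: ω = 3373.5574×92/92 = 3373.5574 rpm, dir flips to +; running = +3373.5574

+3373.5574 rpm (same as input, |ω| = 3373.5574 rpm)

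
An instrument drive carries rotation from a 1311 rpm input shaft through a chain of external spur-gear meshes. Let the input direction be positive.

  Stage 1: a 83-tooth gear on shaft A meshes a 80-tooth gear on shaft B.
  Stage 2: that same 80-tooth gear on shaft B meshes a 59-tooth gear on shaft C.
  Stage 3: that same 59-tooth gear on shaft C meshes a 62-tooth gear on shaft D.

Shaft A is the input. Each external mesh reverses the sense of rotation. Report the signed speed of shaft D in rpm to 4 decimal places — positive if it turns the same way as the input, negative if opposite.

Stage 1 [83T→80T]: ω = 1311.0000×83/80 = 1360.1625 rpm, dir flips to −; running = −1360.1625
Stage 2 [80T→59T]: ω = 1360.1625×80/59 = 1844.2881 rpm, dir flips to +; running = +1844.2881
Stage 3 [59T→62T]: ω = 1844.2881×59/62 = 1755.0484 rpm, dir flips to −; running = −1755.0484

-1755.0484 rpm (opposite to input, |ω| = 1755.0484 rpm)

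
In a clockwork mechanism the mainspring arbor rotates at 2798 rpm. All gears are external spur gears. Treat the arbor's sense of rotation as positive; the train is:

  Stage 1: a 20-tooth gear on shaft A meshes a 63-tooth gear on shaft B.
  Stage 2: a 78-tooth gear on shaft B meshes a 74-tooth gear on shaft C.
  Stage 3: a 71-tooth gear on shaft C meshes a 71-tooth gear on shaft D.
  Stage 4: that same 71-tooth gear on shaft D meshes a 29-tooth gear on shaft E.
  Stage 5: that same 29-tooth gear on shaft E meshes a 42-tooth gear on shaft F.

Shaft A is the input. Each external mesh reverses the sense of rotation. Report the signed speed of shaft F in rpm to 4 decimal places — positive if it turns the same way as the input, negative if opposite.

Stage 1 [20T→63T]: ω = 2798.0000×20/63 = 888.2540 rpm, dir flips to −; running = −888.2540
Stage 2 [78T→74T]: ω = 888.2540×78/74 = 936.2677 rpm, dir flips to +; running = +936.2677
Stage 3 [71T→71T]: ω = 936.2677×71/71 = 936.2677 rpm, dir flips to −; running = −936.2677
Stage 4 [71T→29T]: ω = 936.2677×71/29 = 2292.2416 rpm, dir flips to +; running = +2292.2416
Stage 5 [29T→42T]: ω = 2292.2416×29/42 = 1582.7382 rpm, dir flips to −; running = −1582.7382

-1582.7382 rpm (opposite to input, |ω| = 1582.7382 rpm)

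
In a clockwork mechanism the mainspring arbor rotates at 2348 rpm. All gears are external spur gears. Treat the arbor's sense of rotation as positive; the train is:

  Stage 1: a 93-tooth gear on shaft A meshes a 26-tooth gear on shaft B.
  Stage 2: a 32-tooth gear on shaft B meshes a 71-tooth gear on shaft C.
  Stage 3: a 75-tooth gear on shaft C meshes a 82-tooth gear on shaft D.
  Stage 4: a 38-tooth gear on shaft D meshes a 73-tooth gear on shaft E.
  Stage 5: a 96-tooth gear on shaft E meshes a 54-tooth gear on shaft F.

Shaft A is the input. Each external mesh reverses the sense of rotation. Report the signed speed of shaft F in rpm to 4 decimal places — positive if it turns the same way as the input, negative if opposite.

Stage 1 [93T→26T]: ω = 2348.0000×93/26 = 8398.6154 rpm, dir flips to −; running = −8398.6154
Stage 2 [32T→71T]: ω = 8398.6154×32/71 = 3785.2914 rpm, dir flips to +; running = +3785.2914
Stage 3 [75T→82T]: ω = 3785.2914×75/82 = 3462.1568 rpm, dir flips to −; running = −3462.1568
Stage 4 [38T→73T]: ω = 3462.1568×38/73 = 1802.2186 rpm, dir flips to +; running = +1802.2186
Stage 5 [96T→54T]: ω = 1802.2186×96/54 = 3203.9442 rpm, dir flips to −; running = −3203.9442

-3203.9442 rpm (opposite to input, |ω| = 3203.9442 rpm)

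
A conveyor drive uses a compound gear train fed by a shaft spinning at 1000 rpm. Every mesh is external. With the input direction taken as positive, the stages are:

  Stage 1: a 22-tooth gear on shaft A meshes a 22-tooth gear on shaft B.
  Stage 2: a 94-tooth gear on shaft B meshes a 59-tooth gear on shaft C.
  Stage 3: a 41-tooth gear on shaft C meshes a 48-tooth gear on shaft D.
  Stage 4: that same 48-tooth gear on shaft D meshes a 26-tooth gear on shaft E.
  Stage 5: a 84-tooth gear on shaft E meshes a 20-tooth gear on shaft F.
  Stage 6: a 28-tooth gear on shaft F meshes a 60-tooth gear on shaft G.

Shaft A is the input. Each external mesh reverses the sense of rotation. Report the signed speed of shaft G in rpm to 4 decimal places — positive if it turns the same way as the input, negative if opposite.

+4924.2764 rpm (same as input, |ω| = 4924.2764 rpm)

Stage 1 [22T→22T]: ω = 1000.0000×22/22 = 1000.0000 rpm, dir flips to −; running = −1000.0000
Stage 2 [94T→59T]: ω = 1000.0000×94/59 = 1593.2203 rpm, dir flips to +; running = +1593.2203
Stage 3 [41T→48T]: ω = 1593.2203×41/48 = 1360.8757 rpm, dir flips to −; running = −1360.8757
Stage 4 [48T→26T]: ω = 1360.8757×48/26 = 2512.3859 rpm, dir flips to +; running = +2512.3859
Stage 5 [84T→20T]: ω = 2512.3859×84/20 = 10552.0209 rpm, dir flips to −; running = −10552.0209
Stage 6 [28T→60T]: ω = 10552.0209×28/60 = 4924.2764 rpm, dir flips to +; running = +4924.2764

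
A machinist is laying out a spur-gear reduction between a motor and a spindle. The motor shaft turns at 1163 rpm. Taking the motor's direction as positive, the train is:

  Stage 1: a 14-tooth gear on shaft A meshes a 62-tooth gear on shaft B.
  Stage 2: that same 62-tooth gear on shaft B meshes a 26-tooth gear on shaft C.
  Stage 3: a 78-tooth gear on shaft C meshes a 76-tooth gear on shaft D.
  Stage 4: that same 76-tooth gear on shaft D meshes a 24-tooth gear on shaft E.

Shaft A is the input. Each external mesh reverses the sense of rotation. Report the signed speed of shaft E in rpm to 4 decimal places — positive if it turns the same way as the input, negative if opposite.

Stage 1 [14T→62T]: ω = 1163.0000×14/62 = 262.6129 rpm, dir flips to −; running = −262.6129
Stage 2 [62T→26T]: ω = 262.6129×62/26 = 626.2308 rpm, dir flips to +; running = +626.2308
Stage 3 [78T→76T]: ω = 626.2308×78/76 = 642.7105 rpm, dir flips to −; running = −642.7105
Stage 4 [76T→24T]: ω = 642.7105×76/24 = 2035.2500 rpm, dir flips to +; running = +2035.2500

+2035.2500 rpm (same as input, |ω| = 2035.2500 rpm)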